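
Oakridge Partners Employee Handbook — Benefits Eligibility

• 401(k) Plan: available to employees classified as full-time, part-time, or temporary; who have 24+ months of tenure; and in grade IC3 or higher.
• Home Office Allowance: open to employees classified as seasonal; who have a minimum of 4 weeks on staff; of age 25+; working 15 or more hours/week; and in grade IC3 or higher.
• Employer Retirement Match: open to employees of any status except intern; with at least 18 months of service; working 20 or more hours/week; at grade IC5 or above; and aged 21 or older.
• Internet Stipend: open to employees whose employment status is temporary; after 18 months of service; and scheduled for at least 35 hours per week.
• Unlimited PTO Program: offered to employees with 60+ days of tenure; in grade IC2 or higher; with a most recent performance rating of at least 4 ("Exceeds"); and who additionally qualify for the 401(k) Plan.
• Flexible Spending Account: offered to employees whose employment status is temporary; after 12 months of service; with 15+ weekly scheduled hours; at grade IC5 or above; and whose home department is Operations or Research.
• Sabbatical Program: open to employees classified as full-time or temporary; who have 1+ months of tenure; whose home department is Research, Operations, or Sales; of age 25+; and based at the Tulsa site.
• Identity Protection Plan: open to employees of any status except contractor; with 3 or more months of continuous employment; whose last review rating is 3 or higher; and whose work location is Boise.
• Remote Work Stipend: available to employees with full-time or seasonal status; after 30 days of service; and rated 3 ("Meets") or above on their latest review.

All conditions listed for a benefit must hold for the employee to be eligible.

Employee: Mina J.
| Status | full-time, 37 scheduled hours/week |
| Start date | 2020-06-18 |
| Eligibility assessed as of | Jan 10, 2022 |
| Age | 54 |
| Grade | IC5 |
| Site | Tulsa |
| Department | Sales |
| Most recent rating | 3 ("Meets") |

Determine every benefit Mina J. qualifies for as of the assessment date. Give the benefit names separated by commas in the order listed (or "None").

Employer Retirement Match, Sabbatical Program, Remote Work Stipend

Service from 2020-06-18 to Jan 10, 2022: 571 days.
401(k) Plan — status full-time ✓; service 571 days < 24 months (≈720 days) ✗ → not eligible.
Home Office Allowance — status full-time ✗ (requires seasonal) → not eligible.
Employer Retirement Match — status full-time ✓ (not excluded); service 571 days ≥ 18 months (≈540 days) ✓; 37 hrs/wk ≥ 20 ✓; grade IC5 ≥ IC5 ✓; age 54 ≥ 21 ✓ → eligible.
Internet Stipend — status full-time ✗ (requires temporary) → not eligible.
Unlimited PTO Program — service 571 days ≥ 60 days ✓; grade IC5 ≥ IC2 ✓; rating 3 < 4 ✗ → not eligible.
Flexible Spending Account — status full-time ✗ (requires temporary) → not eligible.
Sabbatical Program — status full-time ✓; service 571 days ≥ 1 month (≈30 days) ✓; dept Sales ✓; age 54 ≥ 25 ✓; site Tulsa ✓ → eligible.
Identity Protection Plan — status full-time ✓ (not excluded); service 571 days ≥ 3 months (≈90 days) ✓; rating 3 ≥ 3 ✓; site Tulsa ✗ (not Boise) → not eligible.
Remote Work Stipend — status full-time ✓; service 571 days ≥ 30 days ✓; rating 3 ≥ 3 ✓ → eligible.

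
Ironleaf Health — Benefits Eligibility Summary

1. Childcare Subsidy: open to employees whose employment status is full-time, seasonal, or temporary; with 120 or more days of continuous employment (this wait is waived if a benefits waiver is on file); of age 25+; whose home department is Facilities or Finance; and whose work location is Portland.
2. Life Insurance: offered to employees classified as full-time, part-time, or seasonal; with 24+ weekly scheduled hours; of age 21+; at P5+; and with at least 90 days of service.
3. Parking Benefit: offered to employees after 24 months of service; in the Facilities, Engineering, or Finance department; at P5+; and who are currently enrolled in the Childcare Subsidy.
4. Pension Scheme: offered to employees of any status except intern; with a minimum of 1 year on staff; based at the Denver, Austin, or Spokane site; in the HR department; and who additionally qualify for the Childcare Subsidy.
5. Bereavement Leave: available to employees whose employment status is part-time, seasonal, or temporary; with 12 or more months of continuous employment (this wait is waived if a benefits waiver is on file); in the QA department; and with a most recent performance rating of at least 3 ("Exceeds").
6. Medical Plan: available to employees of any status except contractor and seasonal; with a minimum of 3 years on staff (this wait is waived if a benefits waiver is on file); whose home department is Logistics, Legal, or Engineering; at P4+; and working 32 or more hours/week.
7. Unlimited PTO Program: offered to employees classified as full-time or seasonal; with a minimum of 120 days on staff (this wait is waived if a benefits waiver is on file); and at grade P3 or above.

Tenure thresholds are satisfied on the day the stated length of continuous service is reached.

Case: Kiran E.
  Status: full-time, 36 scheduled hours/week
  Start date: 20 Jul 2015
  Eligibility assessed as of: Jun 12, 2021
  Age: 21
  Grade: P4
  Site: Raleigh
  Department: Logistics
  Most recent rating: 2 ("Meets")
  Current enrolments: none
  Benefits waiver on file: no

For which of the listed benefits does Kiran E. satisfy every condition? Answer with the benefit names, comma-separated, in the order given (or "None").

Medical Plan, Unlimited PTO Program

Service from 20 Jul 2015 to Jun 12, 2021: 2154 days.
Childcare Subsidy — status full-time ✓; no waiver, service 2154 days ≥ 120 days ✓; age 21 < 25 ✗ → not eligible.
Life Insurance — status full-time ✓; 36 hrs/wk ≥ 24 ✓; age 21 ≥ 21 ✓; grade P4 < P5 ✗ → not eligible.
Parking Benefit — service 2154 days ≥ 24 months (≈720 days) ✓; dept Logistics ✗ → not eligible.
Pension Scheme — status full-time ✓ (not excluded); service 2154 days ≥ 1 year (≈365 days) ✓; site Raleigh ✗ (not Denver, Austin, or Spokane) → not eligible.
Bereavement Leave — status full-time ✗ (requires part-time, seasonal, or temporary) → not eligible.
Medical Plan — status full-time ✓ (not excluded); no waiver, service 2154 days ≥ 3 years (≈1095 days) ✓; dept Logistics ✓; grade P4 ≥ P4 ✓; 36 hrs/wk ≥ 32 ✓ → eligible.
Unlimited PTO Program — status full-time ✓; no waiver, service 2154 days ≥ 120 days ✓; grade P4 ≥ P3 ✓ → eligible.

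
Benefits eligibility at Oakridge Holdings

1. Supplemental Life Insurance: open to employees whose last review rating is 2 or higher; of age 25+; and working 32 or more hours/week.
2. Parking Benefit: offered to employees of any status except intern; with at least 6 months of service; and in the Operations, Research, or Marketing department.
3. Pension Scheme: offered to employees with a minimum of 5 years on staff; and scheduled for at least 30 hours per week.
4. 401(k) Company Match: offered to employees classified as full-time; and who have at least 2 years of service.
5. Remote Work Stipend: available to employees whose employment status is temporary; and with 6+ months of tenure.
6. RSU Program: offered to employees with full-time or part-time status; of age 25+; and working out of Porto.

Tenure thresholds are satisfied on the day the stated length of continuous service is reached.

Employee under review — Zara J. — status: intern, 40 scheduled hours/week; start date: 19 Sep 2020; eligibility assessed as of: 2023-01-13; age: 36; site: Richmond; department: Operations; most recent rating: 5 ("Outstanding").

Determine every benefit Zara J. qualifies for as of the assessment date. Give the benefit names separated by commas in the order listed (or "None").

Supplemental Life Insurance

Service from 19 Sep 2020 to 2023-01-13: 846 days.
Supplemental Life Insurance — rating 5 ≥ 2 ✓; age 36 ≥ 25 ✓; 40 hrs/wk ≥ 32 ✓ → eligible.
Parking Benefit — status intern ✗ (excluded) → not eligible.
Pension Scheme — service 846 days < 5 years (≈1825 days) ✗ → not eligible.
401(k) Company Match — status intern ✗ (requires full-time) → not eligible.
Remote Work Stipend — status intern ✗ (requires temporary) → not eligible.
RSU Program — status intern ✗ (requires full-time or part-time) → not eligible.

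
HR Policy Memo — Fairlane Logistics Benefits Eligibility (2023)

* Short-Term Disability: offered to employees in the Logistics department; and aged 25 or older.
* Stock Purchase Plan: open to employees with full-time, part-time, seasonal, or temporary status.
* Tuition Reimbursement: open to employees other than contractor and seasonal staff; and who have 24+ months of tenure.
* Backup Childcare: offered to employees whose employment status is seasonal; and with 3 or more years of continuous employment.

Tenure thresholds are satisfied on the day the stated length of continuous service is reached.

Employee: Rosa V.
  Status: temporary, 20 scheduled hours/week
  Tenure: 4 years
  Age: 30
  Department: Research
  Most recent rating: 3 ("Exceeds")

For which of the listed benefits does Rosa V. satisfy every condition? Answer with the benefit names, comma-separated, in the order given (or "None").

Stock Purchase Plan, Tuition Reimbursement

Short-Term Disability — dept Research ✗ → not eligible.
Stock Purchase Plan — status temporary ✓ → eligible.
Tuition Reimbursement — status temporary ✓ (not excluded); service 4 years ≥ 24 months (≈720 days) ✓ → eligible.
Backup Childcare — status temporary ✗ (requires seasonal) → not eligible.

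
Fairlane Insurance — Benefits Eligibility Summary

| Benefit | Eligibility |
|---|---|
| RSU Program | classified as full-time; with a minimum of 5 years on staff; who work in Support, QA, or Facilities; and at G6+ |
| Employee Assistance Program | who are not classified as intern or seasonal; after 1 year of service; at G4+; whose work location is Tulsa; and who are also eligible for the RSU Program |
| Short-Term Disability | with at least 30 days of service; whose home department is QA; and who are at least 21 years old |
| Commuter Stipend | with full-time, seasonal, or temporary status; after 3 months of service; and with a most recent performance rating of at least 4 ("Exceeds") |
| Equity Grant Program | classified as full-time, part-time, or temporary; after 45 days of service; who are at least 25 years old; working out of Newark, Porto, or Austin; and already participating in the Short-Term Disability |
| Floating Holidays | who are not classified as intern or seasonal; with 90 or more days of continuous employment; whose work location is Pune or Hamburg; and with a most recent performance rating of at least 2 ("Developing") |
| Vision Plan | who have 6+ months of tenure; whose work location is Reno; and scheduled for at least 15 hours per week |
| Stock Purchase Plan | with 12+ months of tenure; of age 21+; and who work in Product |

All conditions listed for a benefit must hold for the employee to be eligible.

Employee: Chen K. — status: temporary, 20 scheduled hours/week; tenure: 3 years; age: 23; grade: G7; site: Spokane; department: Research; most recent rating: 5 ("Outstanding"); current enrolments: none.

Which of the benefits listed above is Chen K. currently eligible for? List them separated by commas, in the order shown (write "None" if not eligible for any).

Commuter Stipend

RSU Program — status temporary ✗ (requires full-time) → not eligible.
Employee Assistance Program — status temporary ✓ (not excluded); service 3 years ≥ 1 year ✓; grade G7 ≥ G4 ✓; site Spokane ✗ (not Tulsa) → not eligible.
Short-Term Disability — service 3 years ≥ 30 days ✓; dept Research ✗ → not eligible.
Commuter Stipend — status temporary ✓; service 3 years ≥ 3 months (≈90 days) ✓; rating 5 ≥ 4 ✓ → eligible.
Equity Grant Program — status temporary ✓; service 3 years ≥ 45 days ✓; age 23 < 25 ✗ → not eligible.
Floating Holidays — status temporary ✓ (not excluded); service 3 years ≥ 90 days ✓; site Spokane ✗ (not Pune or Hamburg) → not eligible.
Vision Plan — service 3 years ≥ 6 months (≈180 days) ✓; site Spokane ✗ (not Reno) → not eligible.
Stock Purchase Plan — service 3 years ≥ 12 months (≈360 days) ✓; age 23 ≥ 21 ✓; dept Research ✗ → not eligible.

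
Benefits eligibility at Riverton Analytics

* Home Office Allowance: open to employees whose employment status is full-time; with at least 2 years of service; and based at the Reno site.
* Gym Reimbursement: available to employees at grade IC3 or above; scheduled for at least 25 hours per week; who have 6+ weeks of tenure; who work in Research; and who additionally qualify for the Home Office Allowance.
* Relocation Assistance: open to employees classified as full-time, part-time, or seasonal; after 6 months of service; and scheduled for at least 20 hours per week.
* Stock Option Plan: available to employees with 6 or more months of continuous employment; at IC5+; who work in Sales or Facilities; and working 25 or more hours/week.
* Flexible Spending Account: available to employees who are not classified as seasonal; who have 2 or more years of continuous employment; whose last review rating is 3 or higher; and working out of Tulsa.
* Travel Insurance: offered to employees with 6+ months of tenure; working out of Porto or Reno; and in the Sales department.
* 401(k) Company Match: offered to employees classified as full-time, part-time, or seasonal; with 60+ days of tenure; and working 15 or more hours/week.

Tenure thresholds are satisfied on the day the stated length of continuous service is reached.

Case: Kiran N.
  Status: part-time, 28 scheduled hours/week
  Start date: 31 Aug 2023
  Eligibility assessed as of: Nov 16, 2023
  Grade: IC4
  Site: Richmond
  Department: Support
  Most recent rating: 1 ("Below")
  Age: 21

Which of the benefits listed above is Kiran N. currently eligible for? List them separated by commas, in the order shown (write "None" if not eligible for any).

401(k) Company Match

Service from 31 Aug 2023 to Nov 16, 2023: 77 days.
Home Office Allowance — status part-time ✗ (requires full-time) → not eligible.
Gym Reimbursement — grade IC4 ≥ IC3 ✓; 28 hrs/wk ≥ 25 ✓; service 77 days ≥ 6 weeks (≈42 days) ✓; dept Support ✗ → not eligible.
Relocation Assistance — status part-time ✓; service 77 days < 6 months (≈180 days) ✗ → not eligible.
Stock Option Plan — service 77 days < 6 months (≈180 days) ✗ → not eligible.
Flexible Spending Account — status part-time ✓ (not excluded); service 77 days < 2 years (≈730 days) ✗ → not eligible.
Travel Insurance — service 77 days < 6 months (≈180 days) ✗ → not eligible.
401(k) Company Match — status part-time ✓; service 77 days ≥ 60 days ✓; 28 hrs/wk ≥ 15 ✓ → eligible.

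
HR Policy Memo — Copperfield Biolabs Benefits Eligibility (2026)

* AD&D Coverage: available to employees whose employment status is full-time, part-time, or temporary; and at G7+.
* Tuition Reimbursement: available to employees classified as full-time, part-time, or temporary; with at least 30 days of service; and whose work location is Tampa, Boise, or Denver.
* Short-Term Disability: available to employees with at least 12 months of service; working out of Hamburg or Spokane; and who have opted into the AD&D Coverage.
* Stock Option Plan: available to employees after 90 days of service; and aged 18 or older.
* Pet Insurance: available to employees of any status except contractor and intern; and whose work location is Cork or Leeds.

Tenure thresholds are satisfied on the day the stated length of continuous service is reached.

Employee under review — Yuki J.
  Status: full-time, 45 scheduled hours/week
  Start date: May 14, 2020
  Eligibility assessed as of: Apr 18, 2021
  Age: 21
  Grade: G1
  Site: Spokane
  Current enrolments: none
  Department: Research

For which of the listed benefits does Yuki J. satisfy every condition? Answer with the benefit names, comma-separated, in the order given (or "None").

Stock Option Plan

Service from May 14, 2020 to Apr 18, 2021: 339 days.
AD&D Coverage — status full-time ✓; grade G1 < G7 ✗ → not eligible.
Tuition Reimbursement — status full-time ✓; service 339 days ≥ 30 days ✓; site Spokane ✗ (not Tampa, Boise, or Denver) → not eligible.
Short-Term Disability — service 339 days < 12 months (≈360 days) ✗ → not eligible.
Stock Option Plan — service 339 days ≥ 90 days ✓; age 21 ≥ 18 ✓ → eligible.
Pet Insurance — status full-time ✓ (not excluded); site Spokane ✗ (not Cork or Leeds) → not eligible.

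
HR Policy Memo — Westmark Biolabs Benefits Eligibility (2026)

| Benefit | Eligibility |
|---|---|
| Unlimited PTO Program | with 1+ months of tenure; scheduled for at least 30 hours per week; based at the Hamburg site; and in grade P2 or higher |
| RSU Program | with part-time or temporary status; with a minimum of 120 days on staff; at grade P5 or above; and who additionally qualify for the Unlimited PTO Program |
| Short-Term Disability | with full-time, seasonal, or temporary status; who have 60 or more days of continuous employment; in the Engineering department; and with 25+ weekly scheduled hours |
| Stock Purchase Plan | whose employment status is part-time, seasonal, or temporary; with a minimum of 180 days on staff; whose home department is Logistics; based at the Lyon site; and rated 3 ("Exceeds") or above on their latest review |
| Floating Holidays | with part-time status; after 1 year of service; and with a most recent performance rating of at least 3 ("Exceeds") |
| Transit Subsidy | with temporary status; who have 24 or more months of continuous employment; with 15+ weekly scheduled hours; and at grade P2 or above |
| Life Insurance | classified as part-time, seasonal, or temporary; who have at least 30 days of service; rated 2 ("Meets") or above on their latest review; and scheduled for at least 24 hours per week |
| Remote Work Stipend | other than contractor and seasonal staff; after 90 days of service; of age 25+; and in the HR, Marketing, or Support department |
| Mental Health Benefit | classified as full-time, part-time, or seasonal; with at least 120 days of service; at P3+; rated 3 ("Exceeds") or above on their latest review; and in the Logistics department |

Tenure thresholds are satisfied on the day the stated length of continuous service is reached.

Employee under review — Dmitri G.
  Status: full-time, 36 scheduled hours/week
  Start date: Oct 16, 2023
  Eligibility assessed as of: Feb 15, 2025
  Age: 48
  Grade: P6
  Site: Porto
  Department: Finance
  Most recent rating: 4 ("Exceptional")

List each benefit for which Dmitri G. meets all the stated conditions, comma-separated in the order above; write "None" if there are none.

Service from Oct 16, 2023 to Feb 15, 2025: 488 days.
Unlimited PTO Program — service 488 days ≥ 1 month (≈30 days) ✓; 36 hrs/wk ≥ 30 ✓; site Porto ✗ (not Hamburg) → not eligible.
RSU Program — status full-time ✗ (requires part-time or temporary) → not eligible.
Short-Term Disability — status full-time ✓; service 488 days ≥ 60 days ✓; dept Finance ✗ → not eligible.
Stock Purchase Plan — status full-time ✗ (requires part-time, seasonal, or temporary) → not eligible.
Floating Holidays — status full-time ✗ (requires part-time) → not eligible.
Transit Subsidy — status full-time ✗ (requires temporary) → not eligible.
Life Insurance — status full-time ✗ (requires part-time, seasonal, or temporary) → not eligible.
Remote Work Stipend — status full-time ✓ (not excluded); service 488 days ≥ 90 days ✓; age 48 ≥ 25 ✓; dept Finance ✗ → not eligible.
Mental Health Benefit — status full-time ✓; service 488 days ≥ 120 days ✓; grade P6 ≥ P3 ✓; rating 4 ≥ 3 ✓; dept Finance ✗ → not eligible.

None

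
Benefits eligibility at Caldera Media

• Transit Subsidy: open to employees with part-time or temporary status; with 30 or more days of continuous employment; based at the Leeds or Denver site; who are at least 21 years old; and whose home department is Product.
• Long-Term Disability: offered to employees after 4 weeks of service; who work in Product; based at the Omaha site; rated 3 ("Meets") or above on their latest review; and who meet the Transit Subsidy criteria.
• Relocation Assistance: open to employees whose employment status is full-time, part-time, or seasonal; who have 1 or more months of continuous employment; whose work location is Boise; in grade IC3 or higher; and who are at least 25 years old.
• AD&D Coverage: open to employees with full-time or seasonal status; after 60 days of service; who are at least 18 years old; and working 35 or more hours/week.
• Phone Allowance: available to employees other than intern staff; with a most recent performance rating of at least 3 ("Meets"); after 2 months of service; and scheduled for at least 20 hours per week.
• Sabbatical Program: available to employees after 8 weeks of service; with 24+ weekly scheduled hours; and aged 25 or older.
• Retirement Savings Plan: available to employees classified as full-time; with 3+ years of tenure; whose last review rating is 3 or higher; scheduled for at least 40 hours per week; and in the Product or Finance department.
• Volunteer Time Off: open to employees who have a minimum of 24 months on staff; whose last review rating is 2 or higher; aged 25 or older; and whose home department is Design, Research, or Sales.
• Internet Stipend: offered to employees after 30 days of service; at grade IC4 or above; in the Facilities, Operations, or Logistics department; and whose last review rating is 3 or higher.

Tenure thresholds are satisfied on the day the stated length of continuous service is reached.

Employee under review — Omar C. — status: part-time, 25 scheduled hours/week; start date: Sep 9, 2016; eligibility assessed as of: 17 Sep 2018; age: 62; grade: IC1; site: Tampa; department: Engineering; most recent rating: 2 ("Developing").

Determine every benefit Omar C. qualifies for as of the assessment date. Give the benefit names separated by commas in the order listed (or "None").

Service from Sep 9, 2016 to 17 Sep 2018: 738 days.
Transit Subsidy — status part-time ✓; service 738 days ≥ 30 days ✓; site Tampa ✗ (not Leeds or Denver) → not eligible.
Long-Term Disability — service 738 days ≥ 4 weeks (≈28 days) ✓; dept Engineering ✗ → not eligible.
Relocation Assistance — status part-time ✓; service 738 days ≥ 1 month (≈30 days) ✓; site Tampa ✗ (not Boise) → not eligible.
AD&D Coverage — status part-time ✗ (requires full-time or seasonal) → not eligible.
Phone Allowance — status part-time ✓ (not excluded); rating 2 < 3 ✗ → not eligible.
Sabbatical Program — service 738 days ≥ 8 weeks (≈56 days) ✓; 25 hrs/wk ≥ 24 ✓; age 62 ≥ 25 ✓ → eligible.
Retirement Savings Plan — status part-time ✗ (requires full-time) → not eligible.
Volunteer Time Off — service 738 days ≥ 24 months (≈720 days) ✓; rating 2 ≥ 2 ✓; age 62 ≥ 25 ✓; dept Engineering ✗ → not eligible.
Internet Stipend — service 738 days ≥ 30 days ✓; grade IC1 < IC4 ✗ → not eligible.

Sabbatical Program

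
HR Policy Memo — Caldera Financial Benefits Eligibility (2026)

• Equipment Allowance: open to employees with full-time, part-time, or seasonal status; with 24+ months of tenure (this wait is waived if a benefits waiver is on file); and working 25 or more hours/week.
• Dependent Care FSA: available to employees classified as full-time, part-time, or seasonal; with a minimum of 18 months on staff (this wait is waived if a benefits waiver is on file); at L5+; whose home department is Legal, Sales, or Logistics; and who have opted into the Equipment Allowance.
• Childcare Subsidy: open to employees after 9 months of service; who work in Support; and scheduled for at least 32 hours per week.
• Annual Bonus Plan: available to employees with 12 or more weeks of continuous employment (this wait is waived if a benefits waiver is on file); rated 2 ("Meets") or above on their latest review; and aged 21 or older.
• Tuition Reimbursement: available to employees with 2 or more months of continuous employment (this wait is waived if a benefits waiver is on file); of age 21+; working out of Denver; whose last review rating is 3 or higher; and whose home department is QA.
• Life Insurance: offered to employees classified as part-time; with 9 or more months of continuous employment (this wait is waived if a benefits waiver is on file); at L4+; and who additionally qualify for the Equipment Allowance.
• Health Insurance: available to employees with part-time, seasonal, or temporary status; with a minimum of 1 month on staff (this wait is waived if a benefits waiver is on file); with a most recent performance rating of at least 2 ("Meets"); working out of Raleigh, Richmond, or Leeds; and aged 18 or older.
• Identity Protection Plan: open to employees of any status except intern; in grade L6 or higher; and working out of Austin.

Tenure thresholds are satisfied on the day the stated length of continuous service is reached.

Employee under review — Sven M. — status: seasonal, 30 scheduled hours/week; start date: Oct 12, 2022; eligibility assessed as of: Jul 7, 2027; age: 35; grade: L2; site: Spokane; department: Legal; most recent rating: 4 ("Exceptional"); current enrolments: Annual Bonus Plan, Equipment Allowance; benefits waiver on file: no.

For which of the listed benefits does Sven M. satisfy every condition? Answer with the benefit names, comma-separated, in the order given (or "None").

Service from Oct 12, 2022 to Jul 7, 2027: 1729 days.
Equipment Allowance — status seasonal ✓; no waiver, service 1729 days ≥ 24 months (≈720 days) ✓; 30 hrs/wk ≥ 25 ✓ → eligible.
Dependent Care FSA — status seasonal ✓; no waiver, service 1729 days ≥ 18 months (≈540 days) ✓; grade L2 < L5 ✗ → not eligible.
Childcare Subsidy — service 1729 days ≥ 9 months (≈270 days) ✓; dept Legal ✗ → not eligible.
Annual Bonus Plan — no waiver, service 1729 days ≥ 12 weeks (≈84 days) ✓; rating 4 ≥ 2 ✓; age 35 ≥ 21 ✓ → eligible.
Tuition Reimbursement — no waiver, service 1729 days ≥ 2 months (≈60 days) ✓; age 35 ≥ 21 ✓; site Spokane ✗ (not Denver) → not eligible.
Life Insurance — status seasonal ✗ (requires part-time) → not eligible.
Health Insurance — status seasonal ✓; no waiver, service 1729 days ≥ 1 month (≈30 days) ✓; rating 4 ≥ 2 ✓; site Spokane ✗ (not Raleigh, Richmond, or Leeds) → not eligible.
Identity Protection Plan — status seasonal ✓ (not excluded); grade L2 < L6 ✗ → not eligible.

Equipment Allowance, Annual Bonus Plan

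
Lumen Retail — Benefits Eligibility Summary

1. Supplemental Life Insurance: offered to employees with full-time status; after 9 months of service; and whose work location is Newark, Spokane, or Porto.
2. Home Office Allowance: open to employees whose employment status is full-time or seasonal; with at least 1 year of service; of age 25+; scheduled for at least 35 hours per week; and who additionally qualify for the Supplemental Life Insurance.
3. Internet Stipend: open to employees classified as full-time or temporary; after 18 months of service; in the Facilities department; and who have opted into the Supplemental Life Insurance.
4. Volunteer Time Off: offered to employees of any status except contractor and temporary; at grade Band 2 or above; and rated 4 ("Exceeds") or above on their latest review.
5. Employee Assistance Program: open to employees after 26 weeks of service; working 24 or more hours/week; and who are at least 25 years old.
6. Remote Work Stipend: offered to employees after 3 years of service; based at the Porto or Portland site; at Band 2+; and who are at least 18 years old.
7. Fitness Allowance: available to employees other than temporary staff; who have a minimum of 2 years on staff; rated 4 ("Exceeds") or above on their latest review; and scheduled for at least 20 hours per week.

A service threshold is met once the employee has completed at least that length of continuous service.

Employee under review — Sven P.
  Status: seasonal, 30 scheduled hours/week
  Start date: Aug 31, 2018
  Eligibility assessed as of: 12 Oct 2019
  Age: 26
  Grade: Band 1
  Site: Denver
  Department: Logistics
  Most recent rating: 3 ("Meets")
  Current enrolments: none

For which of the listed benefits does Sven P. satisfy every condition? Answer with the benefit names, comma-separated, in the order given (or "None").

Employee Assistance Program

Service from Aug 31, 2018 to 12 Oct 2019: 407 days.
Supplemental Life Insurance — status seasonal ✗ (requires full-time) → not eligible.
Home Office Allowance — status seasonal ✓; service 407 days ≥ 1 year (≈365 days) ✓; age 26 ≥ 25 ✓; 30 hrs/wk < 35 ✗ → not eligible.
Internet Stipend — status seasonal ✗ (requires full-time or temporary) → not eligible.
Volunteer Time Off — status seasonal ✓ (not excluded); grade Band 1 < Band 2 ✗ → not eligible.
Employee Assistance Program — service 407 days ≥ 26 weeks (≈182 days) ✓; 30 hrs/wk ≥ 24 ✓; age 26 ≥ 25 ✓ → eligible.
Remote Work Stipend — service 407 days < 3 years (≈1095 days) ✗ → not eligible.
Fitness Allowance — status seasonal ✓ (not excluded); service 407 days < 2 years (≈730 days) ✗ → not eligible.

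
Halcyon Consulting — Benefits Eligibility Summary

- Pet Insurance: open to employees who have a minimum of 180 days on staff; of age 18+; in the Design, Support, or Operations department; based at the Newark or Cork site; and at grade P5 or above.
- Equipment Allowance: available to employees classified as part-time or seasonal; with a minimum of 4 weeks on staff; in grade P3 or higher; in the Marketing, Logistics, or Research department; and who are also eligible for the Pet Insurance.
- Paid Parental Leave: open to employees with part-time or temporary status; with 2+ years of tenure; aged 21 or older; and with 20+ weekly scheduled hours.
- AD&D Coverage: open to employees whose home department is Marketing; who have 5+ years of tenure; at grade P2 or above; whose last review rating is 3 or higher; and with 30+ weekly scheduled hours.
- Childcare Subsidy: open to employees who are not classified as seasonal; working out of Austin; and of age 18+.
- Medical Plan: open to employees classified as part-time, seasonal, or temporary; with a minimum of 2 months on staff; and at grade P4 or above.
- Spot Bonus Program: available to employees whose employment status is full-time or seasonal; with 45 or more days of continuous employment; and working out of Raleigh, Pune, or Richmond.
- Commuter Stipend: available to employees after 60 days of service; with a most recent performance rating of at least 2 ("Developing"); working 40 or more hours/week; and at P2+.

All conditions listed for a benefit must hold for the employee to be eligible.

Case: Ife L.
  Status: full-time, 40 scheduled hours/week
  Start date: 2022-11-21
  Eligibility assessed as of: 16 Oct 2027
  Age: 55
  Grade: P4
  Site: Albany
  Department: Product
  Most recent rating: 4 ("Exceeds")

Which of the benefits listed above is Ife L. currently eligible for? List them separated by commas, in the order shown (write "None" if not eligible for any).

Commuter Stipend

Service from 2022-11-21 to 16 Oct 2027: 1790 days.
Pet Insurance — service 1790 days ≥ 180 days ✓; age 55 ≥ 18 ✓; dept Product ✗ → not eligible.
Equipment Allowance — status full-time ✗ (requires part-time or seasonal) → not eligible.
Paid Parental Leave — status full-time ✗ (requires part-time or temporary) → not eligible.
AD&D Coverage — dept Product ✗ → not eligible.
Childcare Subsidy — status full-time ✓ (not excluded); site Albany ✗ (not Austin) → not eligible.
Medical Plan — status full-time ✗ (requires part-time, seasonal, or temporary) → not eligible.
Spot Bonus Program — status full-time ✓; service 1790 days ≥ 45 days ✓; site Albany ✗ (not Raleigh, Pune, or Richmond) → not eligible.
Commuter Stipend — service 1790 days ≥ 60 days ✓; rating 4 ≥ 2 ✓; 40 hrs/wk ≥ 40 ✓; grade P4 ≥ P2 ✓ → eligible.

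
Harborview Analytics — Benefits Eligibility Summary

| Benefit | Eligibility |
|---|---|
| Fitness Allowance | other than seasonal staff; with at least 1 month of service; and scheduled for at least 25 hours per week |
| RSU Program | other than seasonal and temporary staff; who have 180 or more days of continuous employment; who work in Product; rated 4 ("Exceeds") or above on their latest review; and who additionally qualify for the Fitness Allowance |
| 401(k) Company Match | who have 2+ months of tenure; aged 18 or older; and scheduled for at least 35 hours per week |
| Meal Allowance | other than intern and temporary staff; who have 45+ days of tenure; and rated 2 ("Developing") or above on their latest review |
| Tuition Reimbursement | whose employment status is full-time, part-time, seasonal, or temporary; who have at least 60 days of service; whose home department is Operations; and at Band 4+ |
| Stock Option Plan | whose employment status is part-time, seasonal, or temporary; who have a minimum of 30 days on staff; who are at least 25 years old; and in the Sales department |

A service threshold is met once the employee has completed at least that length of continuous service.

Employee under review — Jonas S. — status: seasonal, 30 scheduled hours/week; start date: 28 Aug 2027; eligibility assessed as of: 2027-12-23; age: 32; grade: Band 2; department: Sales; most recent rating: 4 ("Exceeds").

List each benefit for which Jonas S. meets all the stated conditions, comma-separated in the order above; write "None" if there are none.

Meal Allowance, Stock Option Plan

Service from 28 Aug 2027 to 2027-12-23: 117 days.
Fitness Allowance — status seasonal ✗ (excluded) → not eligible.
RSU Program — status seasonal ✗ (excluded) → not eligible.
401(k) Company Match — service 117 days ≥ 2 months (≈60 days) ✓; age 32 ≥ 18 ✓; 30 hrs/wk < 35 ✗ → not eligible.
Meal Allowance — status seasonal ✓ (not excluded); service 117 days ≥ 45 days ✓; rating 4 ≥ 2 ✓ → eligible.
Tuition Reimbursement — status seasonal ✓; service 117 days ≥ 60 days ✓; dept Sales ✗ → not eligible.
Stock Option Plan — status seasonal ✓; service 117 days ≥ 30 days ✓; age 32 ≥ 25 ✓; dept Sales ✓ → eligible.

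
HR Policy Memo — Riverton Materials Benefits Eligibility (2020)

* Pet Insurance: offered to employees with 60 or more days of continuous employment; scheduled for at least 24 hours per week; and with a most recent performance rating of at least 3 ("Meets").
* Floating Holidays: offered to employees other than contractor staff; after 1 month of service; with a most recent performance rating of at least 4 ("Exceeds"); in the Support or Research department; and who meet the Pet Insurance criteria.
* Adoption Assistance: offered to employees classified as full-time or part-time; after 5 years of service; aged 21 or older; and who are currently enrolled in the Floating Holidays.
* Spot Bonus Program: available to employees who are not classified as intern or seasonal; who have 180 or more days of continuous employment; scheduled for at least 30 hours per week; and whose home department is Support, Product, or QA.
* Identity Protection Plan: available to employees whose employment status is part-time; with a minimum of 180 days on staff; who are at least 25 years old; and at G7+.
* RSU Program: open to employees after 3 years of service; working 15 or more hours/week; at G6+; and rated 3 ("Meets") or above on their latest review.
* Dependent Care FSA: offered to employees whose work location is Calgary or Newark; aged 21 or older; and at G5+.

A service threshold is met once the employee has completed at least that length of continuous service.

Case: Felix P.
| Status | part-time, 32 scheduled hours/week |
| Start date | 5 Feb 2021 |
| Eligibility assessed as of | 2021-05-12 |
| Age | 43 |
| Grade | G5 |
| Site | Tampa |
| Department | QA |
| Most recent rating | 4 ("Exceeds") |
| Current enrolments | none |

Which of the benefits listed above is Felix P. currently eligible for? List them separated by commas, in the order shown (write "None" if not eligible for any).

Pet Insurance

Service from 5 Feb 2021 to 2021-05-12: 96 days.
Pet Insurance — service 96 days ≥ 60 days ✓; 32 hrs/wk ≥ 24 ✓; rating 4 ≥ 3 ✓ → eligible.
Floating Holidays — status part-time ✓ (not excluded); service 96 days ≥ 1 month (≈30 days) ✓; rating 4 ≥ 4 ✓; dept QA ✗ → not eligible.
Adoption Assistance — status part-time ✓; service 96 days < 5 years (≈1825 days) ✗ → not eligible.
Spot Bonus Program — status part-time ✓ (not excluded); service 96 days < 180 days ✗ → not eligible.
Identity Protection Plan — status part-time ✓; service 96 days < 180 days ✗ → not eligible.
RSU Program — service 96 days < 3 years (≈1095 days) ✗ → not eligible.
Dependent Care FSA — site Tampa ✗ (not Calgary or Newark) → not eligible.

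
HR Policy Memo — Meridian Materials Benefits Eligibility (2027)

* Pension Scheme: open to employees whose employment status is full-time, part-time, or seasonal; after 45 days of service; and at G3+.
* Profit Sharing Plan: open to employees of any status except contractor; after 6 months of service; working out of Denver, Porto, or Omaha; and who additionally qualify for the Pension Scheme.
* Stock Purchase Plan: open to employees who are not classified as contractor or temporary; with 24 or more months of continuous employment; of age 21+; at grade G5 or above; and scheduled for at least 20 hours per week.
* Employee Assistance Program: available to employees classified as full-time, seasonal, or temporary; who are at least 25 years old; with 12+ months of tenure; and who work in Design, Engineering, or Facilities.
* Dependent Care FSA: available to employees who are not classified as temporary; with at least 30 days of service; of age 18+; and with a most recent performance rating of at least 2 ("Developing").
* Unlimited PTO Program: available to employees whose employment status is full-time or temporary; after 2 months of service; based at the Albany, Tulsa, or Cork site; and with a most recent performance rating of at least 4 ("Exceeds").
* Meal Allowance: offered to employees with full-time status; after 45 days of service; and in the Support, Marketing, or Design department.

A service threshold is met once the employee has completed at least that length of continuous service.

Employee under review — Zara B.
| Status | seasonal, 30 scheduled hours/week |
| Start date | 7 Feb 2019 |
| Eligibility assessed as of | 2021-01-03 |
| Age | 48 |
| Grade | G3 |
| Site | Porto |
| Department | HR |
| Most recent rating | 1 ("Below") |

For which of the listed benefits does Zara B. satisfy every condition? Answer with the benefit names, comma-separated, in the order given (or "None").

Pension Scheme, Profit Sharing Plan

Service from 7 Feb 2019 to 2021-01-03: 696 days.
Pension Scheme — status seasonal ✓; service 696 days ≥ 45 days ✓; grade G3 ≥ G3 ✓ → eligible.
Profit Sharing Plan — status seasonal ✓ (not excluded); service 696 days ≥ 6 months (≈180 days) ✓; site Porto ✓; eligible for Pension Scheme ✓ → eligible.
Stock Purchase Plan — status seasonal ✓ (not excluded); service 696 days < 24 months (≈720 days) ✗ → not eligible.
Employee Assistance Program — status seasonal ✓; age 48 ≥ 25 ✓; service 696 days ≥ 12 months (≈360 days) ✓; dept HR ✗ → not eligible.
Dependent Care FSA — status seasonal ✓ (not excluded); service 696 days ≥ 30 days ✓; age 48 ≥ 18 ✓; rating 1 < 2 ✗ → not eligible.
Unlimited PTO Program — status seasonal ✗ (requires full-time or temporary) → not eligible.
Meal Allowance — status seasonal ✗ (requires full-time) → not eligible.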